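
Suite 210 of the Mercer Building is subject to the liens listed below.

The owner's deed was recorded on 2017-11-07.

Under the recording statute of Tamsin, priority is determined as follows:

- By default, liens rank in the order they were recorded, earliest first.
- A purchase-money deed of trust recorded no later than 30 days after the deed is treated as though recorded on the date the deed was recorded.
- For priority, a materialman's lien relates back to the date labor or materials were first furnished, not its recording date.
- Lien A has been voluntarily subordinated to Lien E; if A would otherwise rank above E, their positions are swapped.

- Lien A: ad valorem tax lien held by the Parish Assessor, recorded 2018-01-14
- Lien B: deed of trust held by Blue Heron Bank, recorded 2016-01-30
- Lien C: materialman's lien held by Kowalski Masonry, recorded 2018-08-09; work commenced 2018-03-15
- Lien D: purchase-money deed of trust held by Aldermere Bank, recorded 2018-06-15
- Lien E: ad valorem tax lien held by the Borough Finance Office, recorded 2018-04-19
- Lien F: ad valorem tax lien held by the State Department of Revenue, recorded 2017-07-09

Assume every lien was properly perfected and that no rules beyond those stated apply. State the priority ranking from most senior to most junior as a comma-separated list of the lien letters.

Effective dates: C is treated as recorded 2018-03-15, the work-commencement date; D was recorded 220 days after the deed, outside the 30-day window, so it keeps its recording date.
Ordering by effective date: B (2016-01-30), F (2017-07-09), A (2018-01-14), C (2018-03-15), E (2018-04-19), D (2018-06-15).
A is senior to E before the subordination, so the two trade places.

B, F, E, C, A, D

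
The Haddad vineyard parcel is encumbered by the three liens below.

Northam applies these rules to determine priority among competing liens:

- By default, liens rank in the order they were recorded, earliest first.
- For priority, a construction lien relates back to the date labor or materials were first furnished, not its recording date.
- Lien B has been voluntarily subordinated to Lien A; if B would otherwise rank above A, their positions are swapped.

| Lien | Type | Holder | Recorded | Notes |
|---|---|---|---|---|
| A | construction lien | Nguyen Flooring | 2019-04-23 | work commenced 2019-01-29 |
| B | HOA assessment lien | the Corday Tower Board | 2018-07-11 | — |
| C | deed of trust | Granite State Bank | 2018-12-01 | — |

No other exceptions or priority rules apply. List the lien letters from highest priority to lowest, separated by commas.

Adjusting effective dates: A is treated as recorded 2019-01-29, the work-commencement date.
Ordering by effective date: B (2018-07-11), C (2018-12-01), A (2019-01-29).
B would otherwise be senior to A, so under the subordination agreement B and A exchange positions.

A, C, B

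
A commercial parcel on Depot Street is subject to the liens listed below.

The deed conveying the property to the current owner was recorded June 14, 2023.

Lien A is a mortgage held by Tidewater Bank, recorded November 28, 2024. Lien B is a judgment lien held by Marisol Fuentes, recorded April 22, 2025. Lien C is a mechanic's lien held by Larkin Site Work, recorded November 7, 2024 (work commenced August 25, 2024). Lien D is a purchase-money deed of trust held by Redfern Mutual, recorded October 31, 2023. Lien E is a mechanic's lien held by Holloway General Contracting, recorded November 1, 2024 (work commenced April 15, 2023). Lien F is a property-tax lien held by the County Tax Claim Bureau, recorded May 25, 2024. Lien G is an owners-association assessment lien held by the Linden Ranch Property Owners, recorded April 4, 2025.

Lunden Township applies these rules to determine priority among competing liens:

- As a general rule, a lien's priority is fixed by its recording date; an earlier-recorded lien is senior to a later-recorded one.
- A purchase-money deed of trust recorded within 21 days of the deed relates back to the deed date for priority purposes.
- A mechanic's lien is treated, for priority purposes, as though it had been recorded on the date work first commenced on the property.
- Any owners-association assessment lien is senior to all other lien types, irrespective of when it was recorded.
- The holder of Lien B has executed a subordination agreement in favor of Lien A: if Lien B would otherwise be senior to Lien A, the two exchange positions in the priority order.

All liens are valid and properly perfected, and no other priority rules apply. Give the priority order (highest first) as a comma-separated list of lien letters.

G, E, D, F, C, A, B

First, effective dates: C is treated as recorded August 25, 2024, the work-commencement date; D was recorded 139 days after the deed — beyond 21 days — so no relation-back applies; E relates back to April 15, 2023 (work commenced).
G, as an owners-association assessment lien, has superpriority and ranks first.
Among the remaining liens, by effective date: E (April 15, 2023), D (October 31, 2023), F (May 25, 2024), C (August 25, 2024), A (November 28, 2024), B (April 22, 2025).
B is already junior to A, so the subordination agreement changes nothing.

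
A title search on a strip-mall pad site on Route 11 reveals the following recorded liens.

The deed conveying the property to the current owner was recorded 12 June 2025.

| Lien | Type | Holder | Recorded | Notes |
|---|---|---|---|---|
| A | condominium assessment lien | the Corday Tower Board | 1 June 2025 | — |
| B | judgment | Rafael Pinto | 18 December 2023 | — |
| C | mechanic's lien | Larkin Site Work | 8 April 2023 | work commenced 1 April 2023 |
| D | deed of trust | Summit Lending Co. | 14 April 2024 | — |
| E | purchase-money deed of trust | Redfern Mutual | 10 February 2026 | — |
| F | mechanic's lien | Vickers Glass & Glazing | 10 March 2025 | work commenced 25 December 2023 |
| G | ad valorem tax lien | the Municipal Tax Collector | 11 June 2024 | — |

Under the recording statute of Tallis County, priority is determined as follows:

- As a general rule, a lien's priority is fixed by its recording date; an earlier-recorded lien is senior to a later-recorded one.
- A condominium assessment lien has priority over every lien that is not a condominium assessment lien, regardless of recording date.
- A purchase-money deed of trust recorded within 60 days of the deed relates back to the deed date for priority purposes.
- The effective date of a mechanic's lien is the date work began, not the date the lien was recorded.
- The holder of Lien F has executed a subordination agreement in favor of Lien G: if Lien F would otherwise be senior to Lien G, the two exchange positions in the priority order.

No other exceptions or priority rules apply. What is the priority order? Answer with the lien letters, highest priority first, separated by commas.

First, effective dates: C's effective date is 1 April 2023, when work began; E missed the 60-day window (243 days after the deed), so its recording date stands; F's effective date is 25 December 2023, when work began.
As a condominium assessment lien, A is senior to every other lien.
Among the remaining liens, by effective date: C (1 April 2023), B (18 December 2023), F (25 December 2023), D (14 April 2024), G (11 June 2024), E (10 February 2026).
The subordination applies — F was senior to G — so F and G swap.

A, C, B, G, D, F, E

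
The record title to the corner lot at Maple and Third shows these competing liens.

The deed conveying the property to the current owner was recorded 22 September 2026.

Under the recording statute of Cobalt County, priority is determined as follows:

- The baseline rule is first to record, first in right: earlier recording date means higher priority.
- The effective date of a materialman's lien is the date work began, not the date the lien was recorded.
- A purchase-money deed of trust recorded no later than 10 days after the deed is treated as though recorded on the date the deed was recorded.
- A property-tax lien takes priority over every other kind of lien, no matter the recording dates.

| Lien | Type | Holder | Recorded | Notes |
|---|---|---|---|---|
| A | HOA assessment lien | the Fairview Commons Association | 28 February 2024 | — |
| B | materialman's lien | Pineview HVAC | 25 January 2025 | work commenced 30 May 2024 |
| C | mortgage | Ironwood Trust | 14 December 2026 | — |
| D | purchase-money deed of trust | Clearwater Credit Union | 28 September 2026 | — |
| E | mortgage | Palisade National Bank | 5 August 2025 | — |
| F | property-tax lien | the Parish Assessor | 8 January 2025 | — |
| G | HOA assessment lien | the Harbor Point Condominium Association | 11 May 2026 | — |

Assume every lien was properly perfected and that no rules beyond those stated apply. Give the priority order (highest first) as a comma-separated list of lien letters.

First, effective dates: B relates back to 30 May 2024 (work commenced); D was recorded within the 10-day window, so its effective date is the deed date 22 September 2026.
F is a property-tax lien and takes priority over every other lien.
Among the remaining liens, by effective date: A (28 February 2024), B (30 May 2024), E (5 August 2025), G (11 May 2026), D (22 September 2026), C (14 December 2026).

F, A, B, E, G, D, C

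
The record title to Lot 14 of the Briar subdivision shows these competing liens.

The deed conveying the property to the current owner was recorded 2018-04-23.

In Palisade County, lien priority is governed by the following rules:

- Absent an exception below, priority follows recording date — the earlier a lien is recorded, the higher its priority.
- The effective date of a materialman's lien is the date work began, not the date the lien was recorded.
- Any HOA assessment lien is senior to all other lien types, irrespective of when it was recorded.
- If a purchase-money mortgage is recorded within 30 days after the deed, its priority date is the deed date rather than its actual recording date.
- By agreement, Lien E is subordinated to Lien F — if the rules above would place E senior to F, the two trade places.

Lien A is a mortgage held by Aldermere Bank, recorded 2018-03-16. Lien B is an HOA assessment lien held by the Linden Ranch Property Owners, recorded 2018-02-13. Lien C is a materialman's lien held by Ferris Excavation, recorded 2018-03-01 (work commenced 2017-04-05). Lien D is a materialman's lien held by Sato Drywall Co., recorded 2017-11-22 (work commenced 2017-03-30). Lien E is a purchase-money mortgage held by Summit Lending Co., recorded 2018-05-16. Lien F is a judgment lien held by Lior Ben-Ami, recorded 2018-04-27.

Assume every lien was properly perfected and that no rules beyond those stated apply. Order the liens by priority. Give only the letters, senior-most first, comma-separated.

B, D, C, A, F, E

Effective dates: C relates back to 2017-04-05 (work commenced); D's effective date is 2017-03-30, when work began; E's effective date is the deed date, 2018-04-23.
As an HOA assessment lien, B is senior to every other lien.
Remaining liens by effective date: D (2017-03-30), C (2017-04-05), A (2018-03-16), E (2018-04-23), F (2018-04-27).
Because E would otherwise rank above F, the subordination swaps them.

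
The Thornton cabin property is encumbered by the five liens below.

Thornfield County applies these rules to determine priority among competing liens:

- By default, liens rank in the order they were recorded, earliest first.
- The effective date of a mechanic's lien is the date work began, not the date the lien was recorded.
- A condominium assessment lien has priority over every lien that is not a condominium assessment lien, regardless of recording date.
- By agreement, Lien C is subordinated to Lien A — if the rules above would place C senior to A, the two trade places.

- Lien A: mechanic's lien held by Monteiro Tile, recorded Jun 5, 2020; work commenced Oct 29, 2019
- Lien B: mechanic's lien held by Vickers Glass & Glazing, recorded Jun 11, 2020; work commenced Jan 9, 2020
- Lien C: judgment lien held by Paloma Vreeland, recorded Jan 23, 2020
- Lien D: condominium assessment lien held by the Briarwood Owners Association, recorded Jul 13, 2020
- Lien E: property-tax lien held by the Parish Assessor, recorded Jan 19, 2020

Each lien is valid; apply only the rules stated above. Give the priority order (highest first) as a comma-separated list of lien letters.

Adjusting effective dates: A is treated as recorded Oct 29, 2019, the work-commencement date; B relates back to Jan 9, 2020 (work commenced).
D is a condominium assessment lien and takes priority over every other lien.
Among the remaining liens, by effective date: A (Oct 29, 2019), B (Jan 9, 2020), E (Jan 19, 2020), C (Jan 23, 2020).
C already ranks below A; the subordination has no effect.

D, A, B, E, C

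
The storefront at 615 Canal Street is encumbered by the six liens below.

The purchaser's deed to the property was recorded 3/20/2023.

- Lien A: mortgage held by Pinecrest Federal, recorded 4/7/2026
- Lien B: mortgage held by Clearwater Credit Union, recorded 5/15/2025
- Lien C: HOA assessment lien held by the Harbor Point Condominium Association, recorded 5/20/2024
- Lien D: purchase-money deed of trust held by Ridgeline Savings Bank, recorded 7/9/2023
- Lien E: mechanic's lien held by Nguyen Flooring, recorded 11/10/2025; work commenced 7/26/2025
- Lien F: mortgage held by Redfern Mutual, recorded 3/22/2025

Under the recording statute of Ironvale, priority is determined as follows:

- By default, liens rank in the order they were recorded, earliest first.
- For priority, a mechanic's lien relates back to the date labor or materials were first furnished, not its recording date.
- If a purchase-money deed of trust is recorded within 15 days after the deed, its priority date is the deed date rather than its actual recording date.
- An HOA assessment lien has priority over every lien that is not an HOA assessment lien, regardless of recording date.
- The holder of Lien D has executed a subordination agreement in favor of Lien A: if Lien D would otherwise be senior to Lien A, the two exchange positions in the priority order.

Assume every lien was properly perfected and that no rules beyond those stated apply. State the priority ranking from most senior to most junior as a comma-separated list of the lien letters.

Adjusting effective dates: D was recorded 111 days after the deed — beyond 15 days — so no relation-back applies; E relates back to 7/26/2025 (work commenced).
As an HOA assessment lien, C is senior to every other lien.
Remaining liens by effective date: D (7/9/2023), F (3/22/2025), B (5/15/2025), E (7/26/2025), A (4/7/2026).
Because D would otherwise rank above A, the subordination swaps them.

C, A, F, B, E, D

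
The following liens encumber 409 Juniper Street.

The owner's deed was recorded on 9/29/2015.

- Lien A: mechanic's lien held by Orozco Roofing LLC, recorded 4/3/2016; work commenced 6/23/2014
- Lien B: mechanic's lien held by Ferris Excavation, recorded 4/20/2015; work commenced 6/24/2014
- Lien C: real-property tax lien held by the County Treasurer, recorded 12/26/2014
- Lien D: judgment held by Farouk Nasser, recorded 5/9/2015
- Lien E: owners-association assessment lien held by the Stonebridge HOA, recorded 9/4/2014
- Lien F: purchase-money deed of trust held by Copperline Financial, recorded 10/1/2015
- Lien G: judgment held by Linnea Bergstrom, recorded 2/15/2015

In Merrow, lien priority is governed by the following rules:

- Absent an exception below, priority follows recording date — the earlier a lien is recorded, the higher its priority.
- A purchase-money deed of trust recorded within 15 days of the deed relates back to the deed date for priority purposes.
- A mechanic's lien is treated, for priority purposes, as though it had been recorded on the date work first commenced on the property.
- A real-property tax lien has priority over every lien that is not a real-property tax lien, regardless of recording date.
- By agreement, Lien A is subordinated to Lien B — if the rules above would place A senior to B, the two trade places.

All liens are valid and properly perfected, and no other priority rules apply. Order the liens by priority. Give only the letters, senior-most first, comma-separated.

C, B, A, E, G, D, F

Adjusting effective dates: A's effective date is 6/23/2014, when work began; B's effective date is 6/24/2014, when work began; F relates back to the deed date 9/29/2015.
C is a real-property tax lien and takes priority over every other lien.
The other liens, earliest effective date first: A (6/23/2014), B (6/24/2014), E (9/4/2014), G (2/15/2015), D (5/9/2015), F (9/29/2015).
A is senior to B before the subordination, so the two trade places.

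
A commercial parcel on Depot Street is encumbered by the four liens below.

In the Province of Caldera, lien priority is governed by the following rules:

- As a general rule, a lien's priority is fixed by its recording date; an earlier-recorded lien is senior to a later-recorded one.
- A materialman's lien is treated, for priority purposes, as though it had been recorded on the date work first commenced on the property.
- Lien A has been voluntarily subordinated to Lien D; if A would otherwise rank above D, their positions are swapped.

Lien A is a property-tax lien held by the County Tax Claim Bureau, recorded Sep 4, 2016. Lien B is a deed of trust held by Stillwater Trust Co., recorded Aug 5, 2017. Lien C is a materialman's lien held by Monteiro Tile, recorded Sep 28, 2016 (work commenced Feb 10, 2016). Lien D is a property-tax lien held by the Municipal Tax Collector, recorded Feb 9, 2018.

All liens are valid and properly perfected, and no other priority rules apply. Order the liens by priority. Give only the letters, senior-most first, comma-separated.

C, D, B, A

First, effective dates: C is treated as recorded Feb 10, 2016, the work-commencement date.
Ordering by effective date: C (Feb 10, 2016), A (Sep 4, 2016), B (Aug 5, 2017), D (Feb 9, 2018).
A is senior to D before the subordination, so the two trade places.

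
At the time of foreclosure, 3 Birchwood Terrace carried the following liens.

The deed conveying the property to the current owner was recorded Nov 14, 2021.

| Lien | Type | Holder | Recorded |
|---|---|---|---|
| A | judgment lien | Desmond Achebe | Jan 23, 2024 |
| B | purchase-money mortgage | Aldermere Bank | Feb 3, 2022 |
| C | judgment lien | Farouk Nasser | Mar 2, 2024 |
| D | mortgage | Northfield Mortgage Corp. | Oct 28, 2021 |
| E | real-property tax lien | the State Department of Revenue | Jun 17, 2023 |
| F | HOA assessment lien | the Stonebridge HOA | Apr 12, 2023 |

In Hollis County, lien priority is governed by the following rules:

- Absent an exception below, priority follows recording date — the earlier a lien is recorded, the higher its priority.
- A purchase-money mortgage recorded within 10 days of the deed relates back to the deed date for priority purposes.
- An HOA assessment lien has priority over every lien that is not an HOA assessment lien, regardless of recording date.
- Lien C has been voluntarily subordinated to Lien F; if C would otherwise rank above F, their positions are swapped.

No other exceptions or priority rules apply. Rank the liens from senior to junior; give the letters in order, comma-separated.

Effective dates: B was recorded 81 days after the deed, outside the 10-day window, so it keeps its recording date.
F is an HOA assessment lien, so it outranks all other liens regardless of date.
The other liens, earliest effective date first: D (Oct 28, 2021), B (Feb 3, 2022), E (Jun 17, 2023), A (Jan 23, 2024), C (Mar 2, 2024).
C is already junior to F, so the subordination agreement changes nothing.

F, D, B, E, A, C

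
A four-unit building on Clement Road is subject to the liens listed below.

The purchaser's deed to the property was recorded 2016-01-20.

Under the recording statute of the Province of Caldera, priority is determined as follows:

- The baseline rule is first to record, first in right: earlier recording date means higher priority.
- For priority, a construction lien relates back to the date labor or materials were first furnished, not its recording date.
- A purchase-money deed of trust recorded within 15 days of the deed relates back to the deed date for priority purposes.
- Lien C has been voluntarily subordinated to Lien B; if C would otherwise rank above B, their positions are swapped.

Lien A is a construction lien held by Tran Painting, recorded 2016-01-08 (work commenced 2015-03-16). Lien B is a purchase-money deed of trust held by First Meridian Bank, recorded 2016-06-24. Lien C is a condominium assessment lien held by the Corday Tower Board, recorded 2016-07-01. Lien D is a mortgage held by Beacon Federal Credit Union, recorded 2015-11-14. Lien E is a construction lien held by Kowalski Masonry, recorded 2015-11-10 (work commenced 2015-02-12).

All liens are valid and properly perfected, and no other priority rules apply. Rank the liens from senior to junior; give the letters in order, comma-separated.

E, A, D, B, C

Effective dates: A relates back to 2015-03-16 (work commenced); B was recorded 156 days after the deed — beyond 15 days — so no relation-back applies; E is treated as recorded 2015-02-12, the work-commencement date.
By effective date: E (2015-02-12), A (2015-03-16), D (2015-11-14), B (2016-06-24), C (2016-07-01).
C already ranks below B; the subordination has no effect.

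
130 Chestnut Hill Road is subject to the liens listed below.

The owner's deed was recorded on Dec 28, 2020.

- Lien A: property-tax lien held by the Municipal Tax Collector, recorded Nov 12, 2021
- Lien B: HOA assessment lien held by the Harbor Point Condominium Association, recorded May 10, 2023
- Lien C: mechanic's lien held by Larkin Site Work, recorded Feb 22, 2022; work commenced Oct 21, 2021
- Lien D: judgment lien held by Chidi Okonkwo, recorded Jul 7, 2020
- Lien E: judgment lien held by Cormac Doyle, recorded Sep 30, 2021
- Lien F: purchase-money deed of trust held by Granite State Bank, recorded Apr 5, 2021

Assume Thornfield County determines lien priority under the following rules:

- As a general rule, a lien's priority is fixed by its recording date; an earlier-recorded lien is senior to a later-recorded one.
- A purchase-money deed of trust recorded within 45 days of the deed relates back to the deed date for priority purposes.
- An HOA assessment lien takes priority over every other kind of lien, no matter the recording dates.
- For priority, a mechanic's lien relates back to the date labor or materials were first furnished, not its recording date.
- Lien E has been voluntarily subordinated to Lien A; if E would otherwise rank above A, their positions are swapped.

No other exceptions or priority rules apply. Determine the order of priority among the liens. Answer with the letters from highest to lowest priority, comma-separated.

B, D, F, A, C, E

First, effective dates: C is treated as recorded Oct 21, 2021, the work-commencement date; F missed the 45-day window (98 days after the deed), so its recording date stands.
B, as an HOA assessment lien, has superpriority and ranks first.
Ordering the rest by effective date: D (Jul 7, 2020), F (Apr 5, 2021), E (Sep 30, 2021), C (Oct 21, 2021), A (Nov 12, 2021).
Because E would otherwise rank above A, the subordination swaps them.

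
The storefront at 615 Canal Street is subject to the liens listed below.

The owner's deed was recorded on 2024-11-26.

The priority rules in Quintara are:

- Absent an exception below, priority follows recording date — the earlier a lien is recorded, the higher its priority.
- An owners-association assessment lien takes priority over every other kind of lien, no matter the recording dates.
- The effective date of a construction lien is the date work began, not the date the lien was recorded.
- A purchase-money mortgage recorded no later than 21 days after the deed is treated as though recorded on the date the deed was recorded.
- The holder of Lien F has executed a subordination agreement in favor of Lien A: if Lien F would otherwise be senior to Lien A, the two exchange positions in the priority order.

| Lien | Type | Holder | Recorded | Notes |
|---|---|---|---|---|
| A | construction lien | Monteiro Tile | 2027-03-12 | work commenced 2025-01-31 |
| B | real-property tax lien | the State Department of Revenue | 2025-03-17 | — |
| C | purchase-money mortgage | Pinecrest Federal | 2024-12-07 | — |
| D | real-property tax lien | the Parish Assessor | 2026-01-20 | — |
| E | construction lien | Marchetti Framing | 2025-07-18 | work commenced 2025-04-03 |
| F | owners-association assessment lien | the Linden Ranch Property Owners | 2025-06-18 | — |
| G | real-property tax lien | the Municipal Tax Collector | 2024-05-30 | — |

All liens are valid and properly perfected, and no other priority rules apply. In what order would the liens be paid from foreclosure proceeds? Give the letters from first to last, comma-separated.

Adjusting effective dates: A's effective date is 2025-01-31, when work began; C's effective date is the deed date, 2024-11-26; E's effective date is 2025-04-03, when work began.
As an owners-association assessment lien, F is senior to every other lien.
Among the remaining liens, by effective date: G (2024-05-30), C (2024-11-26), A (2025-01-31), B (2025-03-17), E (2025-04-03), D (2026-01-20).
F would otherwise be senior to A, so under the subordination agreement F and A exchange positions.

A, G, C, F, B, E, D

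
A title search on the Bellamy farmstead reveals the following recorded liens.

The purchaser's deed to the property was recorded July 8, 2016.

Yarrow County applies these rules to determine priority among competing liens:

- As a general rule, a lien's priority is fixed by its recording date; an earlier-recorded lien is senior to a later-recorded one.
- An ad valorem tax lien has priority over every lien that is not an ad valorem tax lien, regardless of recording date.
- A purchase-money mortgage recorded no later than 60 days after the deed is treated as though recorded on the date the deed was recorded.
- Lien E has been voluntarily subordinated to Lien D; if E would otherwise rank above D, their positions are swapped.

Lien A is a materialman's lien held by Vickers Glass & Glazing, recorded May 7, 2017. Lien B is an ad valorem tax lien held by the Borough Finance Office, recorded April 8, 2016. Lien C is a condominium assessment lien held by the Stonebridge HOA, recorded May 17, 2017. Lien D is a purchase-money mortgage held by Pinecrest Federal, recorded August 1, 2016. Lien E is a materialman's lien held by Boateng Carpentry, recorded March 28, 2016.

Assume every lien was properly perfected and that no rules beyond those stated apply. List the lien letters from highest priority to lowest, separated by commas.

First, effective dates: D was recorded within the 60-day window, so its effective date is the deed date July 8, 2016.
B, as an ad valorem tax lien, has superpriority and ranks first.
Remaining liens by effective date: E (March 28, 2016), D (July 8, 2016), A (May 7, 2017), C (May 17, 2017).
E is senior to D before the subordination, so the two trade places.

B, D, E, A, C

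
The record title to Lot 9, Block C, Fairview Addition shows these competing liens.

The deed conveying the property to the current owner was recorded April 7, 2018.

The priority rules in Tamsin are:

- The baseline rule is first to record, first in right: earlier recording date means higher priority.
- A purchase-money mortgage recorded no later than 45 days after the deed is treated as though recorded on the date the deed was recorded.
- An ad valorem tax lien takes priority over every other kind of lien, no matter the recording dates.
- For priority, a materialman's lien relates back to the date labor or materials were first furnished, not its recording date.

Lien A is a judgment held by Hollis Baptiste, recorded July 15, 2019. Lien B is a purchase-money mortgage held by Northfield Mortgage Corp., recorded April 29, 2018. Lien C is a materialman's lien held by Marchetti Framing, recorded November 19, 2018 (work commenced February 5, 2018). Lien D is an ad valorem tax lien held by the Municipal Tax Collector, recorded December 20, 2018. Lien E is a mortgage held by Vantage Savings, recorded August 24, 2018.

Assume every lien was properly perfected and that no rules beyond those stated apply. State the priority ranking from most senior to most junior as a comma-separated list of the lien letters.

Effective dates: B was recorded within the 45-day window, so its effective date is the deed date April 7, 2018; C's effective date is February 5, 2018, when work began.
D is an ad valorem tax lien and takes priority over every other lien.
Remaining liens by effective date: C (February 5, 2018), B (April 7, 2018), E (August 24, 2018), A (July 15, 2019).

D, C, B, E, A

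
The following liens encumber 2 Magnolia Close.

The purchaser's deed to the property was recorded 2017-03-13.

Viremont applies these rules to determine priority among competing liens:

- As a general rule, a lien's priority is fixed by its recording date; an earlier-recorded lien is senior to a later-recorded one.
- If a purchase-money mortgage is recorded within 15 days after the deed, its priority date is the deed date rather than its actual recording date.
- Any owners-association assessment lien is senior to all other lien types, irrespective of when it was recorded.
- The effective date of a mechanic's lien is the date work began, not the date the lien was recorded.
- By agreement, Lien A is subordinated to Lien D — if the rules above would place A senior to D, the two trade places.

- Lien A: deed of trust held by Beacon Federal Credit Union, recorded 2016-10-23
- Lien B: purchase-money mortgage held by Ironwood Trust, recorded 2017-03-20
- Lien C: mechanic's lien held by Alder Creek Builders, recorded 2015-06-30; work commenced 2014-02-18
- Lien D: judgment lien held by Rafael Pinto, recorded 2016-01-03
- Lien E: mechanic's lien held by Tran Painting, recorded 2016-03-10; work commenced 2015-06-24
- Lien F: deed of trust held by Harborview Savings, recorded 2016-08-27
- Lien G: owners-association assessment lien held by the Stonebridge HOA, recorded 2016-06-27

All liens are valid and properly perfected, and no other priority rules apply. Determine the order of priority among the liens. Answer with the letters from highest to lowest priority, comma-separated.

G, C, E, D, F, A, B

Adjusting effective dates: B was recorded within the 15-day window, so its effective date is the deed date 2017-03-13; C's effective date is 2014-02-18, when work began; E relates back to 2015-06-24 (work commenced).
As an owners-association assessment lien, G is senior to every other lien.
Ordering the rest by effective date: C (2014-02-18), E (2015-06-24), D (2016-01-03), F (2016-08-27), A (2016-10-23), B (2017-03-13).
A is already junior to D, so the subordination agreement changes nothing.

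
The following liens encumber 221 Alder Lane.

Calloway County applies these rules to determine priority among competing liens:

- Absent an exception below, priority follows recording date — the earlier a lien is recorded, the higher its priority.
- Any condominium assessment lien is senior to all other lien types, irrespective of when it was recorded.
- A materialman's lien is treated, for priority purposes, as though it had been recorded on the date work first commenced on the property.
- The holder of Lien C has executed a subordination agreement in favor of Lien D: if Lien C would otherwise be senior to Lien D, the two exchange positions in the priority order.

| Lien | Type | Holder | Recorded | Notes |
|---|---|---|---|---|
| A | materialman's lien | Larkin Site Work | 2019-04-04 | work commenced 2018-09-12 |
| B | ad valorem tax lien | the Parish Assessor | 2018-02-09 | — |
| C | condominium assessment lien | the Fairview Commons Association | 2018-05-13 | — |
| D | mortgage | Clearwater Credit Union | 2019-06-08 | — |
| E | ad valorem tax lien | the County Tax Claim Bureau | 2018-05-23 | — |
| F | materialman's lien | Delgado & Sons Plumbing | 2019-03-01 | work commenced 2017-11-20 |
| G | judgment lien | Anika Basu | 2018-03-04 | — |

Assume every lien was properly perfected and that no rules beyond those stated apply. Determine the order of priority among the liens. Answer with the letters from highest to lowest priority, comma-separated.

Adjusting effective dates: A relates back to 2018-09-12 (work commenced); F relates back to 2017-11-20 (work commenced).
As a condominium assessment lien, C is senior to every other lien.
Remaining liens by effective date: F (2017-11-20), B (2018-02-09), G (2018-03-04), E (2018-05-23), A (2018-09-12), D (2019-06-08).
C would otherwise be senior to D, so under the subordination agreement C and D exchange positions.

D, F, B, G, E, A, C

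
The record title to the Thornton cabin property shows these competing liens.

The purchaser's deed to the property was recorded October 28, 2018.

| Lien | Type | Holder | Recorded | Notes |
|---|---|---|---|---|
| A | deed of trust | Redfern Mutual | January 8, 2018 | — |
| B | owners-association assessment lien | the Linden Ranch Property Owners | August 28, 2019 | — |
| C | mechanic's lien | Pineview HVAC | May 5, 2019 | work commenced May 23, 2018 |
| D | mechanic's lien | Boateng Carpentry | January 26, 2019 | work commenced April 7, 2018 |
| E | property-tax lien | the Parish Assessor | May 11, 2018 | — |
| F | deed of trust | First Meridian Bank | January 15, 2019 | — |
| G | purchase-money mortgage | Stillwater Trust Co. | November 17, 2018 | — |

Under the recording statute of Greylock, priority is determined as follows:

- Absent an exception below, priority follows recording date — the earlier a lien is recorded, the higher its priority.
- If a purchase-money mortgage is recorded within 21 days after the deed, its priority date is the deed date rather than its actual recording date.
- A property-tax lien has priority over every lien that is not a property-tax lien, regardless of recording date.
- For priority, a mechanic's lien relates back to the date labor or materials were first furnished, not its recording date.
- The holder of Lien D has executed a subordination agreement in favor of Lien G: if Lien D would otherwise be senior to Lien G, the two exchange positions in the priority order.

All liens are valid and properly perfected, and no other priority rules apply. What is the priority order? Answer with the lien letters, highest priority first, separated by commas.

E, A, G, C, D, F, B

Effective dates after the stated exceptions: C is treated as recorded May 23, 2018, the work-commencement date; D's effective date is April 7, 2018, when work began; G's effective date is the deed date, October 28, 2018.
E is a property-tax lien, so it outranks all other liens regardless of date.
Remaining liens by effective date: A (January 8, 2018), D (April 7, 2018), C (May 23, 2018), G (October 28, 2018), F (January 15, 2019), B (August 28, 2019).
D is senior to G before the subordination, so the two trade places.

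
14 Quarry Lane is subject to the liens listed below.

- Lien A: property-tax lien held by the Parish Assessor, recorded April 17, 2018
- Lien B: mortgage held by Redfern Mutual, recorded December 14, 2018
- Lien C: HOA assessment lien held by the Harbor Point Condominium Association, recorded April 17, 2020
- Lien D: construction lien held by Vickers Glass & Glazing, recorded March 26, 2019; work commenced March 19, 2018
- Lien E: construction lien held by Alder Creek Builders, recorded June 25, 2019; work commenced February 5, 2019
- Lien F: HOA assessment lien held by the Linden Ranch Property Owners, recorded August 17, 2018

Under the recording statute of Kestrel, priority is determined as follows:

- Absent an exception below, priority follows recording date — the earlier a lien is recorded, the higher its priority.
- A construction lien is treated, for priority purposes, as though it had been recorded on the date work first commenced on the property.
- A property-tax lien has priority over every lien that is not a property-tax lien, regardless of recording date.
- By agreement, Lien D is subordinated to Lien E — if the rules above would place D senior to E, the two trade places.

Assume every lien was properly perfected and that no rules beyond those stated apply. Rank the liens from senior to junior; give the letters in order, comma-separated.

A, E, F, B, D, C

Adjusting effective dates: D's effective date is March 19, 2018, when work began; E is treated as recorded February 5, 2019, the work-commencement date.
As a property-tax lien, A is senior to every other lien.
Remaining liens by effective date: D (March 19, 2018), F (August 17, 2018), B (December 14, 2018), E (February 5, 2019), C (April 17, 2020).
D is senior to E before the subordination, so the two trade places.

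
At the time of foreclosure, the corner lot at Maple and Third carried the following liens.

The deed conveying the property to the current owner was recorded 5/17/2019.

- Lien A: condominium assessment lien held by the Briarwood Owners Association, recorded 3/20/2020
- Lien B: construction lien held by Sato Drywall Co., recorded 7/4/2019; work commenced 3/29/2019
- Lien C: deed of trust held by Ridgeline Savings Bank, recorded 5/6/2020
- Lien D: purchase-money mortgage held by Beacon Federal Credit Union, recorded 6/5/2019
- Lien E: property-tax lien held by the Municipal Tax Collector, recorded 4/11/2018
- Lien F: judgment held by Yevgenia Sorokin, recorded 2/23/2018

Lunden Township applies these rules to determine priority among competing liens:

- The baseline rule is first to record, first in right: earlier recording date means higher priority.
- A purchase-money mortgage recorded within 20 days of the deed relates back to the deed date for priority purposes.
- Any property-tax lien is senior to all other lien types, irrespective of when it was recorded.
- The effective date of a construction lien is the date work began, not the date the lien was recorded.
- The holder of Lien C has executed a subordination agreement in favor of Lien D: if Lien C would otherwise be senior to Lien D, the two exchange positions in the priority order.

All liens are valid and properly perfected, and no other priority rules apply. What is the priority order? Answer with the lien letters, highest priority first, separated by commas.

E, F, B, D, A, C

First, effective dates: B relates back to 3/29/2019 (work commenced); D relates back to the deed date 5/17/2019.
E is a property-tax lien and takes priority over every other lien.
Among the remaining liens, by effective date: F (2/23/2018), B (3/29/2019), D (5/17/2019), A (3/20/2020), C (5/6/2020).
C is already junior to D, so the subordination agreement changes nothing.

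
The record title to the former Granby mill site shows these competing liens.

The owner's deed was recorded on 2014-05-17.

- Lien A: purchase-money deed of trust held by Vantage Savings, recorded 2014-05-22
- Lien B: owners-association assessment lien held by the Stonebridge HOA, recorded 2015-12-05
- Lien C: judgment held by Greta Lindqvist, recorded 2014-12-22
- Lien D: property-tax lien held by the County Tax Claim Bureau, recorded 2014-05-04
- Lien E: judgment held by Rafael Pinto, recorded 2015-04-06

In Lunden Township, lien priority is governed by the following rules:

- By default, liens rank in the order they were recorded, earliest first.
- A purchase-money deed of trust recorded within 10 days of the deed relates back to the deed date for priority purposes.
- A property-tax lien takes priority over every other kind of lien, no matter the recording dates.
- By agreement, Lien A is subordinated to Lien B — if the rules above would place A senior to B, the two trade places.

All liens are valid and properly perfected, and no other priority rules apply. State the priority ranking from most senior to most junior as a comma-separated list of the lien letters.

Adjusting effective dates: A relates back to the deed date 2014-05-17.
D is a property-tax lien and takes priority over every other lien.
Ordering the rest by effective date: A (2014-05-17), C (2014-12-22), E (2015-04-06), B (2015-12-05).
Because A would otherwise rank above B, the subordination swaps them.

D, B, C, E, A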